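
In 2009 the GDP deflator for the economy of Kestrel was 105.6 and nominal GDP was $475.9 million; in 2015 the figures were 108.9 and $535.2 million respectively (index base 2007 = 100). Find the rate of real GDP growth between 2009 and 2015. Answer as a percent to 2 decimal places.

Deflate each year: 2009 → 475.9/1.056 = 450.66; 2015 → 535.2/1.089 = 491.46.
So real GDP changed by 491.46/450.66 − 1 = 0.0905, i.e. 9.05%.

9.05%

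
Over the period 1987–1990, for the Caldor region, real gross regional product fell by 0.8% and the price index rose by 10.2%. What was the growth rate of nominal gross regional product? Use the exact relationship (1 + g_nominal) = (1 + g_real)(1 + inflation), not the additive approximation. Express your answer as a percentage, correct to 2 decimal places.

(1 + g_nom) = (1 + g_real)(1 + π) = 0.9920 × 1.1020 = 1.09318.

9.32%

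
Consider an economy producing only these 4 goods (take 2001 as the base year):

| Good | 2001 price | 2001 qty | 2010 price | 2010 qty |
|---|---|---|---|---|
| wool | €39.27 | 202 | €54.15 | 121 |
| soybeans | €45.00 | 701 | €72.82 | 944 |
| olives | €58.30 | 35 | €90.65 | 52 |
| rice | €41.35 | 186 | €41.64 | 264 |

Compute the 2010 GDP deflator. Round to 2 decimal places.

148.74

Nominal GDP 2010 = 54.15·121 + 72.82·944 + 90.65·52 + 41.64·264 = 91000.99.
Real GDP 2010 (at 2001 prices) = 39.27·121 + 45.00·944 + 58.30·52 + 41.35·264 = 61179.67.
Deflator = Nominal/Real × 100 = 91000.99/61179.67 × 100 = 148.744.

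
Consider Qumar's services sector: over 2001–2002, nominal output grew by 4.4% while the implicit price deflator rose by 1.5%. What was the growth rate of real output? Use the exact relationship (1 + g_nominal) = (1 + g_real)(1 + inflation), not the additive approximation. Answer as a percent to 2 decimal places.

(1 + g_nom) = (1 + g_real)(1 + π), so g_real = 1.0440 / 1.0150 − 1 = 0.02857.

2.86%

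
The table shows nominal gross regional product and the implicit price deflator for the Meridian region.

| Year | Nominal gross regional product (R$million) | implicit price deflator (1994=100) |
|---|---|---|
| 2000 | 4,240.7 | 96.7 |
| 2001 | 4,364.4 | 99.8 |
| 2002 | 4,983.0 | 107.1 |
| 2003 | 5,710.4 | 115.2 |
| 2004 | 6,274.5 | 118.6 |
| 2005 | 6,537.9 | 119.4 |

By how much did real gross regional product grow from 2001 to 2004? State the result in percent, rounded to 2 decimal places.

Real gross regional product 2001 = 4364.4/0.998 = 4373.15.
Real gross regional product 2004 = 6274.5/1.186 = 5290.47.
Change = 5290.47/4373.15 − 1 = 0.2098.

20.98%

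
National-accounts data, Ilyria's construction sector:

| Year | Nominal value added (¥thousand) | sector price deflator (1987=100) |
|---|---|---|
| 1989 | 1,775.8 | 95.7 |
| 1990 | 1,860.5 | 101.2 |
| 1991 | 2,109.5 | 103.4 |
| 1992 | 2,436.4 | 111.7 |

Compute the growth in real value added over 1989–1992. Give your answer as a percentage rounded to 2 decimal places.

Real value added 1989 = 1775.8/0.957 = 1855.59.
Real value added 1992 = 2436.4/1.117 = 2181.20.
Change = 2181.20/1855.59 − 1 = 0.1755.

17.55%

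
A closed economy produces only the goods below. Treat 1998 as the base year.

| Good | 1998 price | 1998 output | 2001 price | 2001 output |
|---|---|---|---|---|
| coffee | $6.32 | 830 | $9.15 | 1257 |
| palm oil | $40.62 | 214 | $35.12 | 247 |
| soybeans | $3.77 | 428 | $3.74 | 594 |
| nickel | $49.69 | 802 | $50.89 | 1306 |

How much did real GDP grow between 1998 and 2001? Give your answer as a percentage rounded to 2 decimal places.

53.62%

Real GDP 1998 = Nominal GDP 1998 = 6.32·830 + 40.62·214 + 3.77·428 + 49.69·802 = 55403.22.
Real GDP 2001 (at 1998 prices) = 6.32·1257 + 40.62·247 + 3.77·594 + 49.69·1306 = 85111.90.
Real growth = 85111.90/55403.22 − 1 = 0.5362.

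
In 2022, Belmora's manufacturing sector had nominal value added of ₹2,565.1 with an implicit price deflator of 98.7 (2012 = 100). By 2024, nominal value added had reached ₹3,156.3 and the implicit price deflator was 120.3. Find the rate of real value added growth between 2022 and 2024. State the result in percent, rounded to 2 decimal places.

0.95%

Deflate each year: 2022 → 2565.1/0.987 = 2598.89; 2024 → 3156.3/1.203 = 2623.69.
So real value added changed by 2623.69/2598.89 − 1 = 0.0095, i.e. 0.95%.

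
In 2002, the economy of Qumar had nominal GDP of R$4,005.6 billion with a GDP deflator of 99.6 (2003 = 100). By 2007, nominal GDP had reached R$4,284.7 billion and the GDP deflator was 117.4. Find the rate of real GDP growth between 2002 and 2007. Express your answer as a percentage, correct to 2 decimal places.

Real GDP 2002 = 4005.6 / 0.996 = 4021.69.
Real GDP 2007 = 4284.7 / 1.174 = 3649.66.
Real growth = 3649.66 / 4021.69 − 1 = -0.0925.

-9.25%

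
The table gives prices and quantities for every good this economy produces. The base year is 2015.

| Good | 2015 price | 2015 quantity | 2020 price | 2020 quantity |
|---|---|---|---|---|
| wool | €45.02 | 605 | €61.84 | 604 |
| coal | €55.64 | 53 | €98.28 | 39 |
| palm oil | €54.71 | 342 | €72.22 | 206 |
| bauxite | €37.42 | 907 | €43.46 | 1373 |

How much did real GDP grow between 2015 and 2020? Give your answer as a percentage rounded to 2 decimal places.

Real GDP 2015 = Nominal GDP 2015 = 45.02·605 + 55.64·53 + 54.71·342 + 37.42·907 = 82836.78.
Real GDP 2020 (at 2015 prices) = 45.02·604 + 55.64·39 + 54.71·206 + 37.42·1373 = 92009.96.
Real growth = 92009.96/82836.78 − 1 = 0.1107.

11.07%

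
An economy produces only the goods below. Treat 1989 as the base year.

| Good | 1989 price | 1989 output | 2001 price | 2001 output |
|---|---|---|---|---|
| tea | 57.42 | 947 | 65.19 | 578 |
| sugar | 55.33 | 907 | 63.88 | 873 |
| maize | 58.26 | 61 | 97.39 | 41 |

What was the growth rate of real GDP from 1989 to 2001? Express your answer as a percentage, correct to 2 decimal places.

-22.42%

Real GDP 1989 = Nominal GDP 1989 = 57.42·947 + 55.33·907 + 58.26·61 = 108114.91.
Real GDP 2001 (at 1989 prices) = 57.42·578 + 55.33·873 + 58.26·41 = 83880.51.
Real growth = 83880.51/108114.91 − 1 = -0.2242.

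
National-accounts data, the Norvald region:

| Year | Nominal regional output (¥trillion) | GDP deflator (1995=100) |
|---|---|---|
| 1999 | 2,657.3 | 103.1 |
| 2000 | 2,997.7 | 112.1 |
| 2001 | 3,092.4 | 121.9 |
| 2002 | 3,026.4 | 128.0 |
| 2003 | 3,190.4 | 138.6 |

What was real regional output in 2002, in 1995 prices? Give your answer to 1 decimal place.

Real regional output 2002 = 3026.4 / 1.280 = 2364.38.

¥2,364.4 trillion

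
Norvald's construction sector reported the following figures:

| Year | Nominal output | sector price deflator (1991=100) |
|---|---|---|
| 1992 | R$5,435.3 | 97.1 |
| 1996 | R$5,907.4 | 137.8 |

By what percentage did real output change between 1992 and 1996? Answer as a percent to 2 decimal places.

-23.42%

Real output 1992 = 5435.3 / 0.971 = 5597.63.
Real output 1996 = 5907.4 / 1.378 = 4286.94.
Real growth = 4286.94 / 5597.63 − 1 = -0.2342.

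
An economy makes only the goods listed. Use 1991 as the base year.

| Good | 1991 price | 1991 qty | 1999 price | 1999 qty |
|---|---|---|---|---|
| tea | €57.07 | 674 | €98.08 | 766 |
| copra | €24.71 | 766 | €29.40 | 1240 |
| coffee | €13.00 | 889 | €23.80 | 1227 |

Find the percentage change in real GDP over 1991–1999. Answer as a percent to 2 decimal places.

30.97%

Real GDP 1991 = Nominal GDP 1991 = 57.07·674 + 24.71·766 + 13.00·889 = 68950.04.
Real GDP 1999 (at 1991 prices) = 57.07·766 + 24.71·1240 + 13.00·1227 = 90307.02.
Real growth = 90307.02/68950.04 − 1 = 0.3097.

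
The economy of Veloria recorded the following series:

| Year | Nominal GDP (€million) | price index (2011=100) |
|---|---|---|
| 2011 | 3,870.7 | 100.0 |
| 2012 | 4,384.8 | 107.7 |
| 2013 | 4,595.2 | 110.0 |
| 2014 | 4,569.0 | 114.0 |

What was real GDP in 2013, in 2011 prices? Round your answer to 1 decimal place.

€4,177.5 million

Real GDP 2013 = 4595.2 / 1.100 = 4177.45.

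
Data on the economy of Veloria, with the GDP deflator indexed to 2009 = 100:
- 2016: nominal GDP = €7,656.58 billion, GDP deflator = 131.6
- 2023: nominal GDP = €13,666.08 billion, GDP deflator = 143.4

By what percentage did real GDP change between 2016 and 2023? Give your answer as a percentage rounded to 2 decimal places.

Deflate each year: 2016 → 7656.58/1.316 = 5818.07; 2023 → 13666.08/1.434 = 9530.04.
So real GDP changed by 9530.04/5818.07 − 1 = 0.6380, i.e. 63.80%.

63.80%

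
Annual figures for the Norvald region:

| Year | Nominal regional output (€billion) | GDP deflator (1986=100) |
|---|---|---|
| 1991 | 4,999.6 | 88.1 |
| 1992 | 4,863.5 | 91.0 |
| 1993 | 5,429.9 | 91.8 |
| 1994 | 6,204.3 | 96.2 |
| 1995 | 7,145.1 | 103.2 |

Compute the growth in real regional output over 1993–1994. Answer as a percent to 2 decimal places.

9.04%

Real regional output 1993 = 5429.9/0.918 = 5914.92.
Real regional output 1994 = 6204.3/0.962 = 6449.38.
Change = 6449.38/5914.92 − 1 = 0.0904.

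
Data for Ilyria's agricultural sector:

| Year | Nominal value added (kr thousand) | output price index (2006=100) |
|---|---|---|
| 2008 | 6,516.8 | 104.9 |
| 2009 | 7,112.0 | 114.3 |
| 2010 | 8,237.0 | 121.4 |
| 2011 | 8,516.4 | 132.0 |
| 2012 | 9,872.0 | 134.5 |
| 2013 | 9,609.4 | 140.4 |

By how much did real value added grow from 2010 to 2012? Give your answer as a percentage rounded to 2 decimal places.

Real value added 2010 = 8237.0/1.214 = 6785.01.
Real value added 2012 = 9872.0/1.345 = 7339.78.
Change = 7339.78/6785.01 − 1 = 0.0818.

8.18%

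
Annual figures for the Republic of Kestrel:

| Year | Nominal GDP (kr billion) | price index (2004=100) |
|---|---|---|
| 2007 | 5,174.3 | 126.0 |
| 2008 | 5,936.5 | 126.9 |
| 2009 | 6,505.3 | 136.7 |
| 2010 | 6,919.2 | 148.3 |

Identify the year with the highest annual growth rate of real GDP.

2008

2008: real = 5936.5/1.269 = 4678.09; growth vs 2007 (4106.59) = 13.92%.
2009: real = 6505.3/1.367 = 4758.81; growth vs 2008 (4678.09) = 1.73%.
2010: real = 6919.2/1.483 = 4665.68; growth vs 2009 (4758.81) = -1.96%.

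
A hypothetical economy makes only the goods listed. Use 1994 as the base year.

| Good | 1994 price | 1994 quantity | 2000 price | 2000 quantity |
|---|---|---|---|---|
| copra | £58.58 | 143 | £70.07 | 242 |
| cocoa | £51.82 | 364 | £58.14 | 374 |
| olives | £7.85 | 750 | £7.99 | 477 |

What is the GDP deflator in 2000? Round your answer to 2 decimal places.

113.97

Nominal GDP 2000 = 70.07·242 + 58.14·374 + 7.99·477 = 42512.53.
Real GDP 2000 (at 1994 prices) = 58.58·242 + 51.82·374 + 7.85·477 = 37301.49.
Deflator = Nominal/Real × 100 = 42512.53/37301.49 × 100 = 113.970.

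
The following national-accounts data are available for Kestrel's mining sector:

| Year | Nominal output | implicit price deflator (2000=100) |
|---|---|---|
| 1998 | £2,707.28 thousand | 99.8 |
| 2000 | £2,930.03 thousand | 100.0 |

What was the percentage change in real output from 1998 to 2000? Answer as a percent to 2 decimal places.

8.01%

Real output 1998 = 2707.28 / 0.998 = 2712.71.
Real output 2000 = 2930.03 / 1.000 = 2930.03.
Real growth = 2930.03 / 2712.71 − 1 = 0.0801.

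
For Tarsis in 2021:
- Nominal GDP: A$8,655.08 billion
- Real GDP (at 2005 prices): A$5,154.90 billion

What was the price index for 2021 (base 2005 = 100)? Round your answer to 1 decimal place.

167.9

price index = (Nominal / Real) × 100 = 8655.08 / 5154.90 × 100 = 167.90.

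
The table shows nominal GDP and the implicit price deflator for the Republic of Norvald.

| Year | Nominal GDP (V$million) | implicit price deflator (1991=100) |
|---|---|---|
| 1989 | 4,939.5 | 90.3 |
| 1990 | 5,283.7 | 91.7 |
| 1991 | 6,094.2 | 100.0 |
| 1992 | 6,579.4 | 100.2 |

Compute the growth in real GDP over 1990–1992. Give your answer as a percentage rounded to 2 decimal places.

13.96%

Real GDP 1990 = 5283.7/0.917 = 5761.94.
Real GDP 1992 = 6579.4/1.002 = 6566.27.
Change = 6566.27/5761.94 − 1 = 0.1396.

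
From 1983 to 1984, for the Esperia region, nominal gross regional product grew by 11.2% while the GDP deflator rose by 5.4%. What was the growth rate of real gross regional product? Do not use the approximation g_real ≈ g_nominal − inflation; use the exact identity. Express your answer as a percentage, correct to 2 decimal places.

5.50%

(1 + g_nom) = (1 + g_real)(1 + π), so g_real = 1.1120 / 1.0540 − 1 = 0.05503.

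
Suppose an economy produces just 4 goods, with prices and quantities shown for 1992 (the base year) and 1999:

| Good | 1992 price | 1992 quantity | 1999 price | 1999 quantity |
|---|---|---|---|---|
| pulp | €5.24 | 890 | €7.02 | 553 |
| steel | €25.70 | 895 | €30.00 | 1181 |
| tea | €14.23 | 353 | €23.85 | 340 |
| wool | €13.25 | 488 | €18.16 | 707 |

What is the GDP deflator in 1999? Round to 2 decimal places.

126.98

Nominal GDP 1999 = 7.02·553 + 30.00·1181 + 23.85·340 + 18.16·707 = 60260.18.
Real GDP 1999 (at 1992 prices) = 5.24·553 + 25.70·1181 + 14.23·340 + 13.25·707 = 47455.37.
Deflator = Nominal/Real × 100 = 60260.18/47455.37 × 100 = 126.983.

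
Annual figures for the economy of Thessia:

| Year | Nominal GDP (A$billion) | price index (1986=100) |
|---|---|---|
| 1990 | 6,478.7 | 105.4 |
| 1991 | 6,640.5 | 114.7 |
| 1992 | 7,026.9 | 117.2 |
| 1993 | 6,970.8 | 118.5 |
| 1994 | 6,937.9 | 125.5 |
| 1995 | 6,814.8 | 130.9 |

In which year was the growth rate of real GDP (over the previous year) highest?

1992

1991: real = 6640.5/1.147 = 5789.45; growth vs 1990 (6146.77) = -5.81%.
1992: real = 7026.9/1.172 = 5995.65; growth vs 1991 (5789.45) = 3.56%.
1993: real = 6970.8/1.185 = 5882.53; growth vs 1992 (5995.65) = -1.89%.
1994: real = 6937.9/1.255 = 5528.21; growth vs 1993 (5882.53) = -6.02%.
1995: real = 6814.8/1.309 = 5206.11; growth vs 1994 (5528.21) = -5.83%.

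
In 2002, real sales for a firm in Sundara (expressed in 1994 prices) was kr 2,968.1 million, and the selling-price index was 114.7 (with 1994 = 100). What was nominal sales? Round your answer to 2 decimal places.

kr 3,404.41 million

Nominal sales = Real × (selling-price index/100) = 2968.1 × 1.147 = 3404.41.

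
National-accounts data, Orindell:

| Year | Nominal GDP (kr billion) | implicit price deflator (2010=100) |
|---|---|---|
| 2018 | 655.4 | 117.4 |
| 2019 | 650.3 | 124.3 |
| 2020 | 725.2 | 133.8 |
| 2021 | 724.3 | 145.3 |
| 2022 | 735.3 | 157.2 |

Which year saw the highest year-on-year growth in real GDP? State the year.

2020

2019: real = 650.3/1.243 = 523.17; growth vs 2018 (558.26) = -6.29%.
2020: real = 725.2/1.338 = 542.00; growth vs 2019 (523.17) = 3.60%.
2021: real = 724.3/1.453 = 498.49; growth vs 2020 (542.00) = -8.03%.
2022: real = 735.3/1.572 = 467.75; growth vs 2021 (498.49) = -6.17%.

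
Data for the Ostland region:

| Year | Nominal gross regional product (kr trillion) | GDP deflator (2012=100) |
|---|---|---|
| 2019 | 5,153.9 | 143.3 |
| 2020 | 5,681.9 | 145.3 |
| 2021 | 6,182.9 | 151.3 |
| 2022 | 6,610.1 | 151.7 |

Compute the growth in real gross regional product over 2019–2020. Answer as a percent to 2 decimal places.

Real gross regional product 2019 = 5153.9/1.433 = 3596.58.
Real gross regional product 2020 = 5681.9/1.453 = 3910.46.
Change = 3910.46/3596.58 − 1 = 0.0873.

8.73%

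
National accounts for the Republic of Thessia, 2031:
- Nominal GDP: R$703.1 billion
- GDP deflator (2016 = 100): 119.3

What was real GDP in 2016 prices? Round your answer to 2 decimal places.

Real GDP = Nominal / (GDP deflator/100) = 703.1 / 1.193 = 589.35.

R$589.35 billion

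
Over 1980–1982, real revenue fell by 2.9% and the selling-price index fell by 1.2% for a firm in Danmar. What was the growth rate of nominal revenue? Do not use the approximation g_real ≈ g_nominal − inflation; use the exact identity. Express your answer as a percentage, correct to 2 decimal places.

(1 + g_nom) = (1 + g_real)(1 + π) = 0.9710 × 0.9880 = 0.95935.

-4.07%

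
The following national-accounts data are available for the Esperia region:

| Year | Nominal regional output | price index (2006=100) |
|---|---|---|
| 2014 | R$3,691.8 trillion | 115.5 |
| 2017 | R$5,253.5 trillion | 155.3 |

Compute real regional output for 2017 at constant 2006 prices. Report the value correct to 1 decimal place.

Real regional output = Nominal / (price index/100) = 5253.5 / 1.553 = 3382.81.

R$3,382.8 trillion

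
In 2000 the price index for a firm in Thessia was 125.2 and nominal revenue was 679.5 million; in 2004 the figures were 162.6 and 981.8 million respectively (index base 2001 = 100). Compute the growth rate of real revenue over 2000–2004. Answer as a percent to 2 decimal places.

Real revenue 2000 = 679.5 / 1.252 = 542.73.
Real revenue 2004 = 981.8 / 1.626 = 603.81.
Real growth = 603.81 / 542.73 − 1 = 0.1125.

11.25%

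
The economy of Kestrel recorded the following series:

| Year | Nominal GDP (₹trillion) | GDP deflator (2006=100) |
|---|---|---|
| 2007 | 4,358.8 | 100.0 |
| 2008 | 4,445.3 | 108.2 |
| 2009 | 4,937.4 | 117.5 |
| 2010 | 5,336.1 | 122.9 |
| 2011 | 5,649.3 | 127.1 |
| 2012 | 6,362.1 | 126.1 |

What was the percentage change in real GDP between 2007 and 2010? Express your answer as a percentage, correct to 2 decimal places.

Real GDP 2007 = 4358.8/1.000 = 4358.80.
Real GDP 2010 = 5336.1/1.229 = 4341.82.
Change = 4341.82/4358.80 − 1 = -0.0039.

-0.39%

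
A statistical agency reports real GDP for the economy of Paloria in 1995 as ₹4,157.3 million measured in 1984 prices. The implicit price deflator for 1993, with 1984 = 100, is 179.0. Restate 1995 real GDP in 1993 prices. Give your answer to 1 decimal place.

Real GDP in 1993 prices = Real GDP in 1984 prices × (P_1993/P_1984) = 4157.3 × 1.790 = 7441.57.

₹7,441.6 million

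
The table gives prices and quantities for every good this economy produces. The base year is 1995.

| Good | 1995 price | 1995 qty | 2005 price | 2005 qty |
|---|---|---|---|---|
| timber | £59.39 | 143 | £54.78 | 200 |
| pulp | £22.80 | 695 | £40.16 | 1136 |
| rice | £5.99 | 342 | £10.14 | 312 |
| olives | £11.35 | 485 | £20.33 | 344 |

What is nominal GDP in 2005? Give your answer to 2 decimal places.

£66734.96

Nominal GDP 2005 = Σ (p_2005 × q_2005) = 54.78·200 + 40.16·1136 + 10.14·312 + 20.33·344 = 66734.96.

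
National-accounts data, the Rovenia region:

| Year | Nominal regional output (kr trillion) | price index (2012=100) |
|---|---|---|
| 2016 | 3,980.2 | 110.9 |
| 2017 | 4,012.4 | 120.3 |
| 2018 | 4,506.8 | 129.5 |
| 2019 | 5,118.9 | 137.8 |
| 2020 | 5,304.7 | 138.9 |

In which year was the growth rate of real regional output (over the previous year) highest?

2017: real = 4012.4/1.203 = 3335.33; growth vs 2016 (3589.00) = -7.07%.
2018: real = 4506.8/1.295 = 3480.15; growth vs 2017 (3335.33) = 4.34%.
2019: real = 5118.9/1.378 = 3714.73; growth vs 2018 (3480.15) = 6.74%.
2020: real = 5304.7/1.389 = 3819.08; growth vs 2019 (3714.73) = 2.81%.

2019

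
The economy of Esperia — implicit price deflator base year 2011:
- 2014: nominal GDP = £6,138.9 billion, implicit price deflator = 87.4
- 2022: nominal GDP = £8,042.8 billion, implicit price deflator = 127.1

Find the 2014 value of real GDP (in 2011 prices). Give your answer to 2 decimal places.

£7,023.91 billion

Real GDP = Nominal / (implicit price deflator/100) = 6138.9 / 0.874 = 7023.91.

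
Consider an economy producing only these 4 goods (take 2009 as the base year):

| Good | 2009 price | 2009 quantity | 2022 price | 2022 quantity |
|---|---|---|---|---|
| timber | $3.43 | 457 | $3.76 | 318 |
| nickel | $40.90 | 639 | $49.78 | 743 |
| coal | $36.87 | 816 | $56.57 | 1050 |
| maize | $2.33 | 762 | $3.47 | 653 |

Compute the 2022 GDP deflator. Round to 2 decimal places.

Nominal GDP 2022 = 3.76·318 + 49.78·743 + 56.57·1050 + 3.47·653 = 99846.63.
Real GDP 2022 (at 2009 prices) = 3.43·318 + 40.90·743 + 36.87·1050 + 2.33·653 = 71714.43.
Deflator = Nominal/Real × 100 = 99846.63/71714.43 × 100 = 139.228.

139.23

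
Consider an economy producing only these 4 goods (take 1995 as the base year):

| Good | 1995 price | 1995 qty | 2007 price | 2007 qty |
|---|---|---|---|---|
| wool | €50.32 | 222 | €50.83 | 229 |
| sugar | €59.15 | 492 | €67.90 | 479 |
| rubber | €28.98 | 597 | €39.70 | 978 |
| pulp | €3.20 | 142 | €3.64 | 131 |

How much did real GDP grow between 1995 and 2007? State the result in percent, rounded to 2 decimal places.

Real GDP 1995 = Nominal GDP 1995 = 50.32·222 + 59.15·492 + 28.98·597 + 3.20·142 = 58028.30.
Real GDP 2007 (at 1995 prices) = 50.32·229 + 59.15·479 + 28.98·978 + 3.20·131 = 68617.77.
Real growth = 68617.77/58028.30 − 1 = 0.1825.

18.25%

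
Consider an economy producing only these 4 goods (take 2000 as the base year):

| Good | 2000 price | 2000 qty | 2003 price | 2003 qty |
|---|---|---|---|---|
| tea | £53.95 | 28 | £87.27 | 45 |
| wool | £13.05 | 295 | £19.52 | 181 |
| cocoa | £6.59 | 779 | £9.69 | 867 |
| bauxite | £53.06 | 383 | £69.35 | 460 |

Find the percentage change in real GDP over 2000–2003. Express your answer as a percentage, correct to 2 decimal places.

Real GDP 2000 = Nominal GDP 2000 = 53.95·28 + 13.05·295 + 6.59·779 + 53.06·383 = 30815.94.
Real GDP 2003 (at 2000 prices) = 53.95·45 + 13.05·181 + 6.59·867 + 53.06·460 = 34910.93.
Real growth = 34910.93/30815.94 − 1 = 0.1329.

13.29%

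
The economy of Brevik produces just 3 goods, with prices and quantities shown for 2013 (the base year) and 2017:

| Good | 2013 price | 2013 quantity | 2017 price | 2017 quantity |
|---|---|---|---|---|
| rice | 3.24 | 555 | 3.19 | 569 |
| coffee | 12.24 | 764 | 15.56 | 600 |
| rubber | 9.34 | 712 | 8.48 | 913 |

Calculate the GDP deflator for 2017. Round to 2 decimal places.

Nominal GDP 2017 = 3.19·569 + 15.56·600 + 8.48·913 = 18893.35.
Real GDP 2017 (at 2013 prices) = 3.24·569 + 12.24·600 + 9.34·913 = 17714.98.
Deflator = Nominal/Real × 100 = 18893.35/17714.98 × 100 = 106.652.

106.65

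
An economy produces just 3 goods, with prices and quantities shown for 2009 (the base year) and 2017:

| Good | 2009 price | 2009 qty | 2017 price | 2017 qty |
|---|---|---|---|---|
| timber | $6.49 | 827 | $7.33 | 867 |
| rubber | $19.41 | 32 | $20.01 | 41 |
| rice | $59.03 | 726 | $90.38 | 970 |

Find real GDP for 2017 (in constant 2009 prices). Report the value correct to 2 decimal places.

Real GDP 2017 = Σ (p_2009 × q_2017) = 6.49·867 + 19.41·41 + 59.03·970 = 63681.74.

$63681.74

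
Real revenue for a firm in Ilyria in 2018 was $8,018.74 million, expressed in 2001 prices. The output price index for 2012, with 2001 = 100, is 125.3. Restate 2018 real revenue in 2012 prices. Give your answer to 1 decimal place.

$10,047.5 million

Real revenue in 2012 prices = Real revenue in 2001 prices × (P_2012/P_2001) = 8018.74 × 1.253 = 10047.48.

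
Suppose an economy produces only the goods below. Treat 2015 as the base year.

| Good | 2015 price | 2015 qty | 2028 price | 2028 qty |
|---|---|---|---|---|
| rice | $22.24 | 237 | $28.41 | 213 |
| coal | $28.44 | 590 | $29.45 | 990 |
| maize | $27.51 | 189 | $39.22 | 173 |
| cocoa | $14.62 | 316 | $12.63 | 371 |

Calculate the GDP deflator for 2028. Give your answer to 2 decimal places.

108.36

Nominal GDP 2028 = 28.41·213 + 29.45·990 + 39.22·173 + 12.63·371 = 46677.62.
Real GDP 2028 (at 2015 prices) = 22.24·213 + 28.44·990 + 27.51·173 + 14.62·371 = 43075.97.
Deflator = Nominal/Real × 100 = 46677.62/43075.97 × 100 = 108.361.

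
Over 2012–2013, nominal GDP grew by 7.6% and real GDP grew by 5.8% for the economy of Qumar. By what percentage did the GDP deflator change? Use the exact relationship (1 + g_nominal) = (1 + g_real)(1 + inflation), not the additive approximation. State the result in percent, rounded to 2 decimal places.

1.70%

(1 + g_nom) = (1 + g_real)(1 + π), so π = 1.0760 / 1.0580 − 1 = 0.01701.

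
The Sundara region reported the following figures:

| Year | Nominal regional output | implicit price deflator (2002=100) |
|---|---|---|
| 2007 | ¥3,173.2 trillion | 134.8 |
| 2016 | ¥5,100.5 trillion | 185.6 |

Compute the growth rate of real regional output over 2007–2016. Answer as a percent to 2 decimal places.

16.74%

Deflate each year: 2007 → 3173.2/1.348 = 2354.01; 2016 → 5100.5/1.856 = 2748.11.
So real regional output changed by 2748.11/2354.01 − 1 = 0.1674, i.e. 16.74%.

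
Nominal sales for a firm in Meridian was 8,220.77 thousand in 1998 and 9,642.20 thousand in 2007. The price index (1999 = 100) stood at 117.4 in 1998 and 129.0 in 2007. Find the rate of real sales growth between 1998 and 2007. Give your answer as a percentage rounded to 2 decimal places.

Deflate each year: 1998 → 8220.77/1.174 = 7002.36; 2007 → 9642.20/1.290 = 7474.57.
So real sales changed by 7474.57/7002.36 − 1 = 0.0674, i.e. 6.74%.

6.74%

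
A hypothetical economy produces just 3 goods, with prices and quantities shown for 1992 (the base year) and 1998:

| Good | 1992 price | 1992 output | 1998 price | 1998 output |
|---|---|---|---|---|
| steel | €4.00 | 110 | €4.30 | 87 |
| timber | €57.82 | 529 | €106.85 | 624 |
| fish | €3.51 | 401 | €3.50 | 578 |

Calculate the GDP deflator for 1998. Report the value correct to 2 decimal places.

179.61

Nominal GDP 1998 = 4.30·87 + 106.85·624 + 3.50·578 = 69071.50.
Real GDP 1998 (at 1992 prices) = 4.00·87 + 57.82·624 + 3.51·578 = 38456.46.
Deflator = Nominal/Real × 100 = 69071.50/38456.46 × 100 = 179.610.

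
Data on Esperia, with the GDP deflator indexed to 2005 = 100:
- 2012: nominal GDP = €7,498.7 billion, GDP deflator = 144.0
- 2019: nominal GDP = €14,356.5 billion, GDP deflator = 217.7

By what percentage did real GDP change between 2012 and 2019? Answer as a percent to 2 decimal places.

Real GDP 2012 = 7498.7 / 1.440 = 5207.43.
Real GDP 2019 = 14356.5 / 2.177 = 6594.63.
Real growth = 6594.63 / 5207.43 − 1 = 0.2664.

26.64%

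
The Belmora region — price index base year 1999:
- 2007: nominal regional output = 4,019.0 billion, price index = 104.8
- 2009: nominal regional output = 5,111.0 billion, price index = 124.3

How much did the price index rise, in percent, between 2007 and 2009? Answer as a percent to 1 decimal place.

18.6%

Price-level change = 124.3 / 104.8 − 1 = 0.1861.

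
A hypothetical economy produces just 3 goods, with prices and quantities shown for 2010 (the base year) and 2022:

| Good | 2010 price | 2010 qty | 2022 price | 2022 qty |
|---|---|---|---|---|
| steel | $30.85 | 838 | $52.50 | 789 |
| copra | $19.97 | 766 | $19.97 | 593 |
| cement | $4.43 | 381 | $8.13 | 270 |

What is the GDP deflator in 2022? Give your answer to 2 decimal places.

Nominal GDP 2022 = 52.50·789 + 19.97·593 + 8.13·270 = 55459.81.
Real GDP 2022 (at 2010 prices) = 30.85·789 + 19.97·593 + 4.43·270 = 37378.96.
Deflator = Nominal/Real × 100 = 55459.81/37378.96 × 100 = 148.372.

148.37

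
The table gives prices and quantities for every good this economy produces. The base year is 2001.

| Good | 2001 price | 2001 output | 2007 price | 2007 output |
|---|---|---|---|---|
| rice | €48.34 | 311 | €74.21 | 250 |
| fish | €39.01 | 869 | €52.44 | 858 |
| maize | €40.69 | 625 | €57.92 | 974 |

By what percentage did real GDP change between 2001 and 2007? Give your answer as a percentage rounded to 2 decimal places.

Real GDP 2001 = Nominal GDP 2001 = 48.34·311 + 39.01·869 + 40.69·625 = 74364.68.
Real GDP 2007 (at 2001 prices) = 48.34·250 + 39.01·858 + 40.69·974 = 85187.64.
Real growth = 85187.64/74364.68 − 1 = 0.1455.

14.55%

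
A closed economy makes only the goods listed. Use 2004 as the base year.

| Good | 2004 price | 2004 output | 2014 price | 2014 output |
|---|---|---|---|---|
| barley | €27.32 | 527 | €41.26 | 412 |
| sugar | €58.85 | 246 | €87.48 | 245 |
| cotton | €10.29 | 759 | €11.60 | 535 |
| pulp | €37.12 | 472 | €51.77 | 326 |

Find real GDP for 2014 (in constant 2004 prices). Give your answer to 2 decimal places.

Real GDP 2014 = Σ (p_2004 × q_2014) = 27.32·412 + 58.85·245 + 10.29·535 + 37.12·326 = 43280.36.

€43280.36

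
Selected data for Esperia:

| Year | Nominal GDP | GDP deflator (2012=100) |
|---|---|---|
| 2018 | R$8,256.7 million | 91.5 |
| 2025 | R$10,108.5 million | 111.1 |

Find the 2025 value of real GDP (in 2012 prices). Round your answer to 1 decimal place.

Real GDP = Nominal / (GDP deflator/100) = 10108.5 / 1.111 = 9098.56.

R$9,098.6 million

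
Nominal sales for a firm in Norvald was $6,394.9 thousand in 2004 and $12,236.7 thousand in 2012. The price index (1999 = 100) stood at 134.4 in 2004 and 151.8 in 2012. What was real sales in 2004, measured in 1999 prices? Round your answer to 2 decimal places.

$4,758.11 thousand

Real sales = Nominal / (price index/100) = 6394.9 / 1.344 = 4758.11.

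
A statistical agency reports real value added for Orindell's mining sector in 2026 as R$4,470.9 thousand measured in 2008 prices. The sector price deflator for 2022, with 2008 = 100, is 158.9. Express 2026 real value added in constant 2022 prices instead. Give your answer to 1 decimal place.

Real value added in 2022 prices = Real value added in 2008 prices × (P_2022/P_2008) = 4470.9 × 1.589 = 7104.26.

R$7,104.3 thousand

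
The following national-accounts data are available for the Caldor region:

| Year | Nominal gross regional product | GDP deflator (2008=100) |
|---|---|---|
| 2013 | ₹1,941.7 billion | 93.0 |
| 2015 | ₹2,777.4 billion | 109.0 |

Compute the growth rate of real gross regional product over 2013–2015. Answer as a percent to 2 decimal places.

Real gross regional product 2013 = 1941.7 / 0.930 = 2087.85.
Real gross regional product 2015 = 2777.4 / 1.090 = 2548.07.
Real growth = 2548.07 / 2087.85 − 1 = 0.2204.

22.04%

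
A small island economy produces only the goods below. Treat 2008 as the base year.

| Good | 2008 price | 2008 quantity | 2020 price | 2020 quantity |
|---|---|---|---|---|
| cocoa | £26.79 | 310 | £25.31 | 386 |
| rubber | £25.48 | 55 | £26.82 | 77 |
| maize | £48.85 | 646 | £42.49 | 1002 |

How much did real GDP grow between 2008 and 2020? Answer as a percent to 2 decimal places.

48.44%

Real GDP 2008 = Nominal GDP 2008 = 26.79·310 + 25.48·55 + 48.85·646 = 41263.40.
Real GDP 2020 (at 2008 prices) = 26.79·386 + 25.48·77 + 48.85·1002 = 61250.60.
Real growth = 61250.60/41263.40 − 1 = 0.4844.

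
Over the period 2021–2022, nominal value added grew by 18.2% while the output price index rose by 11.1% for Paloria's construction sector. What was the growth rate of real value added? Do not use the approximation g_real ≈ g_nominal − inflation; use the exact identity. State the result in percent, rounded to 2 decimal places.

(1 + g_nom) = (1 + g_real)(1 + π), so g_real = 1.1820 / 1.1110 − 1 = 0.06391.

6.39%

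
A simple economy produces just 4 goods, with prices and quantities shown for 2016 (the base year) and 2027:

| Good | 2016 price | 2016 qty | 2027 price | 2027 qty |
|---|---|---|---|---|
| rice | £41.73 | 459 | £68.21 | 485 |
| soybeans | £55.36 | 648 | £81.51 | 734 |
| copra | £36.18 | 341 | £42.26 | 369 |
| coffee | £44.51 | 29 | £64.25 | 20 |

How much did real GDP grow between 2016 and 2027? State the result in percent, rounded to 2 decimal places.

9.41%

Real GDP 2016 = Nominal GDP 2016 = 41.73·459 + 55.36·648 + 36.18·341 + 44.51·29 = 68655.52.
Real GDP 2027 (at 2016 prices) = 41.73·485 + 55.36·734 + 36.18·369 + 44.51·20 = 75113.91.
Real growth = 75113.91/68655.52 − 1 = 0.0941.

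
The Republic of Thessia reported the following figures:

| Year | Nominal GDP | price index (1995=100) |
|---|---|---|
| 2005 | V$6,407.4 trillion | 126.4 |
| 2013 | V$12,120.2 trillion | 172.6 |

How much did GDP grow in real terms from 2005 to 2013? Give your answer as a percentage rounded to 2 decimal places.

Deflate each year: 2005 → 6407.4/1.264 = 5069.15; 2013 → 12120.2/1.726 = 7022.13.
So real GDP changed by 7022.13/5069.15 − 1 = 0.3853, i.e. 38.53%.

38.53%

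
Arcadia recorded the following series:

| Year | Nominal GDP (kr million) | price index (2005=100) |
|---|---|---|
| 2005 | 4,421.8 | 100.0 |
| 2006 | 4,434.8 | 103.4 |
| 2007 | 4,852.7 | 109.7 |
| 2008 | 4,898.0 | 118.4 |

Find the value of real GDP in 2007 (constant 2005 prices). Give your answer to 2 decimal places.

kr 4,423.61 million

Real GDP 2007 = 4852.7 / 1.097 = 4423.61.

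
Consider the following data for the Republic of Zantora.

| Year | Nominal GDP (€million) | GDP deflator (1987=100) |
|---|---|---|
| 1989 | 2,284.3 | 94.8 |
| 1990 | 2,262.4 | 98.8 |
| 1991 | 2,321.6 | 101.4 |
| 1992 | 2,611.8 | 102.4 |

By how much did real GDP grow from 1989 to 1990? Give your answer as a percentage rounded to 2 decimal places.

-4.97%

Real GDP 1989 = 2284.3/0.948 = 2409.60.
Real GDP 1990 = 2262.4/0.988 = 2289.88.
Change = 2289.88/2409.60 − 1 = -0.0497.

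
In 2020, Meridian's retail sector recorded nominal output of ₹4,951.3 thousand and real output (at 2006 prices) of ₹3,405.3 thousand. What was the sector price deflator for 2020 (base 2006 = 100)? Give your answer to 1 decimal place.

sector price deflator = (Nominal / Real) × 100 = 4951.3 / 3405.3 × 100 = 145.40.

145.4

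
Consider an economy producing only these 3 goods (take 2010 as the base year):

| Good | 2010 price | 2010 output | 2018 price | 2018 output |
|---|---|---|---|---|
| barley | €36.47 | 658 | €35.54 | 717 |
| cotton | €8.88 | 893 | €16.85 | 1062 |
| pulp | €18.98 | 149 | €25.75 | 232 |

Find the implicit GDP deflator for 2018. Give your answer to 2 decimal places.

123.43

Nominal GDP 2018 = 35.54·717 + 16.85·1062 + 25.75·232 = 49350.88.
Real GDP 2018 (at 2010 prices) = 36.47·717 + 8.88·1062 + 18.98·232 = 39982.91.
Deflator = Nominal/Real × 100 = 49350.88/39982.91 × 100 = 123.430.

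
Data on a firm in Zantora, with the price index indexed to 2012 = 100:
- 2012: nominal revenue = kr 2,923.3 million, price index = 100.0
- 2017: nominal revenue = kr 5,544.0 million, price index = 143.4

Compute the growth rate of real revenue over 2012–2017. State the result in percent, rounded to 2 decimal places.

Deflate each year: 2012 → 2923.3/1.000 = 2923.30; 2017 → 5544.0/1.434 = 3866.11.
So real revenue changed by 3866.11/2923.30 − 1 = 0.3225, i.e. 32.25%.

32.25%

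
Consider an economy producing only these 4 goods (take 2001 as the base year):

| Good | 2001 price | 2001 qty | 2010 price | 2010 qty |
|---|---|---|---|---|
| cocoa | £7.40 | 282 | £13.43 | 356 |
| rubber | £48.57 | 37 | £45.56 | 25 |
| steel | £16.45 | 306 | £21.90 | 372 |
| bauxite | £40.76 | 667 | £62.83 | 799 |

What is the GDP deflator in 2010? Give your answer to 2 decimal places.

Nominal GDP 2010 = 13.43·356 + 45.56·25 + 21.90·372 + 62.83·799 = 64268.05.
Real GDP 2010 (at 2001 prices) = 7.40·356 + 48.57·25 + 16.45·372 + 40.76·799 = 42535.29.
Deflator = Nominal/Real × 100 = 64268.05/42535.29 × 100 = 151.093.

151.09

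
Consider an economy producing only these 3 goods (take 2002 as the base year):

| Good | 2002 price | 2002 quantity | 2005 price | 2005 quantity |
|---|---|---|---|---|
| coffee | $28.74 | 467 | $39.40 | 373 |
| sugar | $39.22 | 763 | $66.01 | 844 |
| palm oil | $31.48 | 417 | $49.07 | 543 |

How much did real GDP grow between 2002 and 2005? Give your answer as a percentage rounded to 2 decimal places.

Real GDP 2002 = Nominal GDP 2002 = 28.74·467 + 39.22·763 + 31.48·417 = 56473.60.
Real GDP 2005 (at 2002 prices) = 28.74·373 + 39.22·844 + 31.48·543 = 60915.34.
Real growth = 60915.34/56473.60 − 1 = 0.0787.

7.87%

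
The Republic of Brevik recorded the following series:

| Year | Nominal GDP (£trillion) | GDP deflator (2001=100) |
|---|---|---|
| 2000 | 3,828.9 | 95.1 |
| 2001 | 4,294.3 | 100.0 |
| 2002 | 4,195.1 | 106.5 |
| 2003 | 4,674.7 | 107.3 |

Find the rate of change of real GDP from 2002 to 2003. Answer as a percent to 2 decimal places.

10.60%

Real GDP 2002 = 4195.1/1.065 = 3939.06.
Real GDP 2003 = 4674.7/1.073 = 4356.66.
Change = 4356.66/3939.06 − 1 = 0.1060.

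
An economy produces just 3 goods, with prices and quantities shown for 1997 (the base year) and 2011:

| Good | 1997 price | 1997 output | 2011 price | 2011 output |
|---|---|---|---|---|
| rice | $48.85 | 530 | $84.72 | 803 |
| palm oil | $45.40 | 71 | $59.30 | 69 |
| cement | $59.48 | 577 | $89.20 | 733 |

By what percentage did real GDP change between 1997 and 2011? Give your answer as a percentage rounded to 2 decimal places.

Real GDP 1997 = Nominal GDP 1997 = 48.85·530 + 45.40·71 + 59.48·577 = 63433.86.
Real GDP 2011 (at 1997 prices) = 48.85·803 + 45.40·69 + 59.48·733 = 85957.99.
Real growth = 85957.99/63433.86 − 1 = 0.3551.

35.51%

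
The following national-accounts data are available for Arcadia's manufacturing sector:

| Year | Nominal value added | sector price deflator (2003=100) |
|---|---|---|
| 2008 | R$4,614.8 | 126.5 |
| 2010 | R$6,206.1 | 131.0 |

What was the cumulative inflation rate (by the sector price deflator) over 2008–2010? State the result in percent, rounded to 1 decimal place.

Price-level change = 131.0 / 126.5 − 1 = 0.0356.

3.6%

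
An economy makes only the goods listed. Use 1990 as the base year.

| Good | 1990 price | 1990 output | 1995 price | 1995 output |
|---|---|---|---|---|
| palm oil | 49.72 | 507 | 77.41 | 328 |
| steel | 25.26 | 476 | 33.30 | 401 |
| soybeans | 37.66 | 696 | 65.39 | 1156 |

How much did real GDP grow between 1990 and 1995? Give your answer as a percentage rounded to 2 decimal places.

Real GDP 1990 = Nominal GDP 1990 = 49.72·507 + 25.26·476 + 37.66·696 = 63443.16.
Real GDP 1995 (at 1990 prices) = 49.72·328 + 25.26·401 + 37.66·1156 = 69972.38.
Real growth = 69972.38/63443.16 − 1 = 0.1029.

10.29%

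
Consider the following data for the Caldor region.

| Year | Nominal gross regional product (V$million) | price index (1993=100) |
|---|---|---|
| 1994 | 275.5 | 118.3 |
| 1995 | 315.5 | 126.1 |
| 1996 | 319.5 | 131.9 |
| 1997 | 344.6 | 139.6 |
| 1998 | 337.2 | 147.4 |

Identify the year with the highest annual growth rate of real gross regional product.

1995

1995: real = 315.5/1.261 = 250.20; growth vs 1994 (232.88) = 7.44%.
1996: real = 319.5/1.319 = 242.23; growth vs 1995 (250.20) = -3.19%.
1997: real = 344.6/1.396 = 246.85; growth vs 1996 (242.23) = 1.91%.
1998: real = 337.2/1.474 = 228.77; growth vs 1997 (246.85) = -7.32%.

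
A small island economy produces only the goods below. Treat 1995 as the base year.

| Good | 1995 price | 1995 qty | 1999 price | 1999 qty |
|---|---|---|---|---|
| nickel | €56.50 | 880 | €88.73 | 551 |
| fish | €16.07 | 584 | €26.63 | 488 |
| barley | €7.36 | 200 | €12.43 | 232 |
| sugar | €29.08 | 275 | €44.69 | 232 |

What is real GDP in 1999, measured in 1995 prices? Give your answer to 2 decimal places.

€47427.74

Real GDP 1999 = Σ (p_1995 × q_1999) = 56.50·551 + 16.07·488 + 7.36·232 + 29.08·232 = 47427.74.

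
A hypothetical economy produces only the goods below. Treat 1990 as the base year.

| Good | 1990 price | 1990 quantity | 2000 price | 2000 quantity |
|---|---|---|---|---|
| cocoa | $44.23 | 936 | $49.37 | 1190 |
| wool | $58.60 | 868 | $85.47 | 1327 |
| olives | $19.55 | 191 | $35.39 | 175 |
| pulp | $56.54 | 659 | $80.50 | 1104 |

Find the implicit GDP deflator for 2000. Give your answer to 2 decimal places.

136.18

Nominal GDP 2000 = 49.37·1190 + 85.47·1327 + 35.39·175 + 80.50·1104 = 267234.24.
Real GDP 2000 (at 1990 prices) = 44.23·1190 + 58.60·1327 + 19.55·175 + 56.54·1104 = 196237.31.
Deflator = Nominal/Real × 100 = 267234.24/196237.31 × 100 = 136.179.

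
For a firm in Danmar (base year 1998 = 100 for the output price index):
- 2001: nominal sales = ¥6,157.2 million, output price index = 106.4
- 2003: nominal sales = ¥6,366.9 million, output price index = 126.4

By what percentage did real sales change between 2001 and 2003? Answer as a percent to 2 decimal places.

Deflate each year: 2001 → 6157.2/1.064 = 5786.84; 2003 → 6366.9/1.264 = 5037.10.
So real sales changed by 5037.10/5786.84 − 1 = -0.1296, i.e. -12.96%.

-12.96%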